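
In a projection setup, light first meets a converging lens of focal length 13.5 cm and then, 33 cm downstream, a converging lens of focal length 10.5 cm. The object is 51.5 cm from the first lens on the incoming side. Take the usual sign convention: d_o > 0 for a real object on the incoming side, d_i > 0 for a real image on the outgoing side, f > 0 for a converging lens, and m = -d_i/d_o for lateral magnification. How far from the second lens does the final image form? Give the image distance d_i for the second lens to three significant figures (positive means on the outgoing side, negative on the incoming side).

36.7 cm

Lens 1: 1/d_i1 = 1/f_1 - 1/d_o1 = 1/13.5 - 1/51.5 = 0.05466 cm^-1, so d_i1 = 18.296 cm.
The intermediate image is 18.296 cm to the right of lens 1, so d_o2 = L - d_i1 = 33 - 18.296 = 14.704 cm.
Lens 2: 1/d_i2 = 1/f_2 - 1/d_o2 = 1/10.5 - 1/(14.704) = 0.02723 cm^-1, so d_i2 = 36.725 cm.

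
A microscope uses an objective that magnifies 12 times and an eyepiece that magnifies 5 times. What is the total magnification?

The overall magnification of a compound microscope is the product of the objective and eyepiece magnifications:
M = M_obj x M_eye = 12 x 5 = 60.

60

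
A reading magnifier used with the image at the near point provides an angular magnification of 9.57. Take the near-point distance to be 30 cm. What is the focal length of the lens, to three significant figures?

For the image at the near point, M = 1 + D/f.
f = D/(M - 1) = 30/(9.57 - 1) = 3.501 cm.

3.50 cm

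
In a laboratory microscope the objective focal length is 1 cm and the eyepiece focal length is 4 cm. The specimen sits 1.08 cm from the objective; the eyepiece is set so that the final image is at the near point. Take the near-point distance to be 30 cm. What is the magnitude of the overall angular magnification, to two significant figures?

110

Objective: 1/d_i = 1/f_obj - 1/d_o = 1/1 - 1/1.08 = 0.07407 cm^-1, so d_i = 13.500 cm.
m_obj = -d_i/d_o = -13.500/1.08 = -12.500.
Eyepiece angular magnification (image at near point): M_eye = 1 + D/f_e = 1 + 30/4 = 8.500.
Overall M = m_obj x M_eye = (-12.500)(8.500) = -106.25.
|M| = 106.25.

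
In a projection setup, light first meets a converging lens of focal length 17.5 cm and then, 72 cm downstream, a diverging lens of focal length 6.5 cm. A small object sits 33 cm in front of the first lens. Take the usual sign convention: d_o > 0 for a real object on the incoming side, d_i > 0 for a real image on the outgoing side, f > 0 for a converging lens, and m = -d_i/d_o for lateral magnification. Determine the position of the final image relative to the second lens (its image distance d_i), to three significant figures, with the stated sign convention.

Applying the thin-lens equation to the first lens, 1/17.5 = 1/33 + 1/d_i1, which gives d_i1 = 37.258 cm.
That image sits 34.742 cm in front of the second lens, so d_o2 = 34.742 cm.
Applying the thin-lens equation again with f_2 = -6.5 cm and d_o2 = 34.742 cm gives d_i2 = -5.476 cm.

-5.48 cm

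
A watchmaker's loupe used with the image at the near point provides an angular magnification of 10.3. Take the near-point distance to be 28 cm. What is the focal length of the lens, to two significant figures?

3.0 cm

For the image at the near point, M = 1 + D/f.
f = D/(M - 1) = 28/(10.3 - 1) = 3.011 cm.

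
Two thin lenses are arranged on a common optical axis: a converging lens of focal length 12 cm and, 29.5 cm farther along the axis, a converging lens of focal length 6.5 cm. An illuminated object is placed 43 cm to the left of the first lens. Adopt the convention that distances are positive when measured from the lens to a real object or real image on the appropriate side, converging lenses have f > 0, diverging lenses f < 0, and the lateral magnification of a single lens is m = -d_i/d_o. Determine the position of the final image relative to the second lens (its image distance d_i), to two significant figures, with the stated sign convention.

Applying the thin-lens equation to the first lens, 1/12 = 1/43 + 1/d_i1, which gives d_i1 = 16.645 cm.
That image sits 12.855 cm in front of the second lens, so d_o2 = 12.855 cm.
Applying the thin-lens equation again with f_2 = 6.5 cm and d_o2 = 12.855 cm gives d_i2 = 13.148 cm.

13 cm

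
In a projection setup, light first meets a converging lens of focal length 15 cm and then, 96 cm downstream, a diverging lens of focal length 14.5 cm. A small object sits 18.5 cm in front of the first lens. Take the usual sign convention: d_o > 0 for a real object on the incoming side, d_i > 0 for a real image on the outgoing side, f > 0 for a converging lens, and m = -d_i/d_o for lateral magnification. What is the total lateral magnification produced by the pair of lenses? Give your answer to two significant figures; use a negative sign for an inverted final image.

-2.0

Lens 1: 1/d_i1 = 1/f_1 - 1/d_o1 = 1/15 - 1/18.5 = 0.01261 cm^-1, so d_i1 = 79.286 cm.
m_1 = -(79.286)/18.5 = -4.2857.
The intermediate image is 79.286 cm to the right of lens 1, so d_o2 = L - d_i1 = 96 - 79.286 = 16.714 cm.
Lens 2: 1/d_i2 = 1/f_2 - 1/d_o2 = 1/(-14.5) - 1/(16.714) = -0.12879 cm^-1, so d_i2 = -7.764 cm.
m_2 = -(-7.764)/(16.714) = 0.4645.
Overall magnification: m = m_1 m_2 = -1.9908.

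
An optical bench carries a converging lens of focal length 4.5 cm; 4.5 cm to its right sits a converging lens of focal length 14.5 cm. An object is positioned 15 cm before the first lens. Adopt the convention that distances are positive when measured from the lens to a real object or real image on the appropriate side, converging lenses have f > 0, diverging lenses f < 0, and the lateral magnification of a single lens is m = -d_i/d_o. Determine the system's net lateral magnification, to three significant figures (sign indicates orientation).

First lens: d_i1 = 1/(1/4.5 - 1/15) = 6.429 cm.
m_1 = -(6.429)/15 = -0.4286.
This image would form 6.429 cm past lens 1, i.e. 1.929 cm beyond lens 2, so it is a virtual object for lens 2: d_o2 = 4.5 - 6.429 = -1.929 cm.
Second lens: d_i2 = 1/(1/14.5 - 1/(-1.929)) = 1.702 cm.
m_2 = -(1.702)/(-1.929) = 0.8826.
The system's lateral magnification is m_1 m_2 = (-0.4286)(0.8826) = -0.3783.

-0.378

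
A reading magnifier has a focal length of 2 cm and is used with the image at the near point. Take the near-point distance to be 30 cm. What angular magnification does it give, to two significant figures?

M = 1 + D/f = 1 + 30/2 = 16.000.

16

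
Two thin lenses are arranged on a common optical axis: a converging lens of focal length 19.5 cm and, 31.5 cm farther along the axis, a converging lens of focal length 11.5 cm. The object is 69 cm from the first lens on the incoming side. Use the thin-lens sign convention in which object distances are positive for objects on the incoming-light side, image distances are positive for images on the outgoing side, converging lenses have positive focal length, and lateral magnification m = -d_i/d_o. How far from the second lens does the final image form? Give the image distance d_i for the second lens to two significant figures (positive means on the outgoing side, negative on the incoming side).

Applying the thin-lens equation to the first lens, 1/19.5 = 1/69 + 1/d_i1, which gives d_i1 = 27.182 cm.
That image sits 4.318 cm in front of the second lens, so d_o2 = 4.318 cm.
Applying the thin-lens equation again with f_2 = 11.5 cm and d_o2 = 4.318 cm gives d_i2 = -6.915 cm.

-6.9 cm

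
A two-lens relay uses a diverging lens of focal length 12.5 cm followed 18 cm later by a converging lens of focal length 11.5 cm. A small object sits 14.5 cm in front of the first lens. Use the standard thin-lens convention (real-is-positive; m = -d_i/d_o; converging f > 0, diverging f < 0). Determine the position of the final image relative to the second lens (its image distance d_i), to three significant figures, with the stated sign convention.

21.5 cm

Lens 1: 1/d_i1 = 1/f_1 - 1/d_o1 = 1/(-12.5) - 1/14.5 = -0.14897 cm^-1, so d_i1 = -6.713 cm.
With d_i1 < 0 the first image is virtual and lies on the object side; the object distance for lens 2 is d_o2 = 18 - (-6.713) = 24.713 cm.
Lens 2: 1/d_i2 = 1/f_2 - 1/d_o2 = 1/11.5 - 1/(24.713) = 0.04649 cm^-1, so d_i2 = 21.509 cm.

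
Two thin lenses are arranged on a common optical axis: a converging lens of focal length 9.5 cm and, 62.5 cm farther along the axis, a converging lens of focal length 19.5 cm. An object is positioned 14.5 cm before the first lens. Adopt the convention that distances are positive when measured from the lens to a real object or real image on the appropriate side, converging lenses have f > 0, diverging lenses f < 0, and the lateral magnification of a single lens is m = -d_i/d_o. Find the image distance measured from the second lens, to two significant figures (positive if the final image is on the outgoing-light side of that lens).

Applying the thin-lens equation to the first lens, 1/9.5 = 1/14.5 + 1/d_i1, which gives d_i1 = 27.550 cm.
The intermediate image is 27.550 cm to the right of lens 1, so d_o2 = L - d_i1 = 62.5 - 27.550 = 34.950 cm.
Applying the thin-lens equation again with f_2 = 19.5 cm and d_o2 = 34.950 cm gives d_i2 = 44.112 cm.

44 cm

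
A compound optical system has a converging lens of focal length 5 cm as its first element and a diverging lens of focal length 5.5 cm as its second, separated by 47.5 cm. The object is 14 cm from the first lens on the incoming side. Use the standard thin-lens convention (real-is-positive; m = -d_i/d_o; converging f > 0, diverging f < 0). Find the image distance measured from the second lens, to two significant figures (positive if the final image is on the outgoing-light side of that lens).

Applying the thin-lens equation to the first lens, 1/5 = 1/14 + 1/d_i1, which gives d_i1 = 7.778 cm.
The intermediate image is 7.778 cm to the right of lens 1, so d_o2 = L - d_i1 = 47.5 - 7.778 = 39.722 cm.
Applying the thin-lens equation again with f_2 = -5.5 cm and d_o2 = 39.722 cm gives d_i2 = -4.831 cm.

-4.8 cm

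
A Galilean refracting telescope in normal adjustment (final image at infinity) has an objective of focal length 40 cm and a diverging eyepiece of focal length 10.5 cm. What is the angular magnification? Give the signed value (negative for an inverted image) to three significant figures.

M = -f_obj/f_eye = -40/(-10.5) = 3.810.

3.81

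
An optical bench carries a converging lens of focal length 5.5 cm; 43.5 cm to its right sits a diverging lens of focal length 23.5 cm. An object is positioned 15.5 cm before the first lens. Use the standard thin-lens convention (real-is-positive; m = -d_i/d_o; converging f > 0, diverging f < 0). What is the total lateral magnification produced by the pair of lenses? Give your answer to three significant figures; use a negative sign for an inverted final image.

-0.221

Applying the thin-lens equation to the first lens, 1/5.5 = 1/15.5 + 1/d_i1, which gives d_i1 = 8.525 cm.
Its lateral magnification is m_1 = -d_i1/d_o1 = -(8.525)/15.5 = -0.5500.
Object distance for lens 2: d_o2 = 43.5 - 8.525 = 34.975 cm.
Applying the thin-lens equation again with f_2 = -23.5 cm and d_o2 = 34.975 cm gives d_i2 = -14.056 cm.
m_2 = -(-14.056)/(34.975) = 0.4019.
The system's lateral magnification is m_1 m_2 = (-0.5500)(0.4019) = -0.2210.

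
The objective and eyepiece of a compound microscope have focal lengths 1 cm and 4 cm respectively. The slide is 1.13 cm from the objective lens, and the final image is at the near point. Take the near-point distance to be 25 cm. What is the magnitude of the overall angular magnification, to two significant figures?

Objective: 1/d_i = 1/f_obj - 1/d_o = 1/1 - 1/1.13 = 0.11504 cm^-1, so d_i = 8.692 cm.
m_obj = -d_i/d_o = -8.692/1.13 = -7.692.
Eyepiece angular magnification (image at near point): M_eye = 1 + D/f_e = 1 + 25/4 = 7.250.
Overall M = m_obj x M_eye = (-7.692)(7.250) = -55.77.
|M| = 55.77.

56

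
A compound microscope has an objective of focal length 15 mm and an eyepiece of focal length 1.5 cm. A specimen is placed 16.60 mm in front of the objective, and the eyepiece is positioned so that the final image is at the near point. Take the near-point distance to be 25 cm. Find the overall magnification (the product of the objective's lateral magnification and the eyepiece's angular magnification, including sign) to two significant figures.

Convert to cm: f_obj = 15 mm = 1.5 cm; d_o = 16.60 mm = 1.66 cm.
Objective: 1/d_i = 1/f_obj - 1/d_o = 1/1.5 - 1/1.66 = 0.06426 cm^-1, so d_i = 15.563 cm.
m_obj = -d_i/d_o = -15.563/1.66 = -9.375.
Eyepiece angular magnification (image at near point): M_eye = 1 + D/f_e = 1 + 25/1.5 = 17.667.
Overall M = m_obj x M_eye = (-9.375)(17.667) = -165.63.

-170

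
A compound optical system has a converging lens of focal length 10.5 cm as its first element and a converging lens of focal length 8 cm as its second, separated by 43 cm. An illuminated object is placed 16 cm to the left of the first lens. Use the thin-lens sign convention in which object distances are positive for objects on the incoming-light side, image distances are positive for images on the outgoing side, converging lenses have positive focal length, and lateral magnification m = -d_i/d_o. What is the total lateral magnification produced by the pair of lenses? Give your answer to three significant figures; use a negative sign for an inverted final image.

3.43

Applying the thin-lens equation to the first lens, 1/10.5 = 1/16 + 1/d_i1, which gives d_i1 = 30.545 cm.
Its lateral magnification is m_1 = -d_i1/d_o1 = -(30.545)/16 = -1.9091.
That image sits 12.455 cm in front of the second lens, so d_o2 = 12.455 cm.
Applying the thin-lens equation again with f_2 = 8 cm and d_o2 = 12.455 cm gives d_i2 = 22.367 cm.
m_2 = -(22.367)/(12.455) = -1.7959.
Overall magnification: m = m_1 m_2 = 3.4286.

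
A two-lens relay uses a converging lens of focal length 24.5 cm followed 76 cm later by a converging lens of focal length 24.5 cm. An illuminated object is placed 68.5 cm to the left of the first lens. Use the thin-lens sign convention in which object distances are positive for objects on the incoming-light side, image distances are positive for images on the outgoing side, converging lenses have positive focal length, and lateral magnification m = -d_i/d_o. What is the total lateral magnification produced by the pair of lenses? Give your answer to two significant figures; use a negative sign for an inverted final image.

First lens: d_i1 = 1/(1/24.5 - 1/68.5) = 38.142 cm.
m_1 = -(38.142)/68.5 = -0.5568.
The intermediate image is 38.142 cm to the right of lens 1, so d_o2 = L - d_i1 = 76 - 38.142 = 37.858 cm.
Second lens: d_i2 = 1/(1/24.5 - 1/(37.858)) = 69.436 cm.
m_2 = -(69.436)/(37.858) = -1.8341.
Total m = m_1 x m_2 = (-0.5568)(-1.8341) = 1.0213.

1.0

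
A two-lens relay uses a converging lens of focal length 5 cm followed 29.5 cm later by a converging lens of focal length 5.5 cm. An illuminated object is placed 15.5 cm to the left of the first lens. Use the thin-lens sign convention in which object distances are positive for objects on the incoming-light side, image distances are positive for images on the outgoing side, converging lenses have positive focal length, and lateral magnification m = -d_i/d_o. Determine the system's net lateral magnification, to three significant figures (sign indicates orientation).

0.158

Lens 1: 1/d_i1 = 1/f_1 - 1/d_o1 = 1/5 - 1/15.5 = 0.13548 cm^-1, so d_i1 = 7.381 cm.
m_1 = -(7.381)/15.5 = -0.4762.
That image sits 22.119 cm in front of the second lens, so d_o2 = 22.119 cm.
Lens 2: 1/d_i2 = 1/f_2 - 1/d_o2 = 1/5.5 - 1/(22.119) = 0.13661 cm^-1, so d_i2 = 7.320 cm.
m_2 = -(7.320)/(22.119) = -0.3309.
The system's lateral magnification is m_1 m_2 = (-0.4762)(-0.3309) = 0.1576.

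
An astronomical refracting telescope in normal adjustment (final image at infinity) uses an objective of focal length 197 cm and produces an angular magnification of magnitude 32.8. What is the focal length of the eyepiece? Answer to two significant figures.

6.0 cm

|M| = f_obj/f_eye, so f_eye = f_obj/|M| = 197/32.8 = 6.006 cm.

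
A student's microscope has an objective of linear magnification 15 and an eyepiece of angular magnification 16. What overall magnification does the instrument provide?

The overall magnification of a compound microscope is the product of the objective and eyepiece magnifications:
M = M_obj x M_eye = 15 x 16 = 240.

240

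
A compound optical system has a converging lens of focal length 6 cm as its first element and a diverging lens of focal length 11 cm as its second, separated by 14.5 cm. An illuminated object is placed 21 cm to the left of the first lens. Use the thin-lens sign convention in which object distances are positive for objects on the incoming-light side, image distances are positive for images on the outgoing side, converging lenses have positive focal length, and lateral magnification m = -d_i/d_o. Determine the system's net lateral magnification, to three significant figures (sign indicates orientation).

-0.257

Applying the thin-lens equation to the first lens, 1/6 = 1/21 + 1/d_i1, which gives d_i1 = 8.400 cm.
Its lateral magnification is m_1 = -d_i1/d_o1 = -(8.400)/21 = -0.4000.
Object distance for lens 2: d_o2 = 14.5 - 8.400 = 6.100 cm.
Applying the thin-lens equation again with f_2 = -11 cm and d_o2 = 6.100 cm gives d_i2 = -3.924 cm.
m_2 = -(-3.924)/(6.100) = 0.6433.
Total m = m_1 x m_2 = (-0.4000)(0.6433) = -0.2573.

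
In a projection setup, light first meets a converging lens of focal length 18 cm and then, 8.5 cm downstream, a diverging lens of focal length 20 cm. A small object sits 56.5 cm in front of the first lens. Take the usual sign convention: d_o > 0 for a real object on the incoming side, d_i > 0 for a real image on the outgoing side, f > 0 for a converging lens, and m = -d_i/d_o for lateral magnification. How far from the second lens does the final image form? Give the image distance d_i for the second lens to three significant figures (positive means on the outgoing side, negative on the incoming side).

172 cm

First lens: d_i1 = 1/(1/18 - 1/56.5) = 26.416 cm.
This image would form 26.416 cm past lens 1, i.e. 17.916 cm beyond lens 2, so it is a virtual object for lens 2: d_o2 = 8.5 - 26.416 = -17.916 cm.
Second lens: d_i2 = 1/(1/(-20) - 1/(-17.916)) = 171.900 cm.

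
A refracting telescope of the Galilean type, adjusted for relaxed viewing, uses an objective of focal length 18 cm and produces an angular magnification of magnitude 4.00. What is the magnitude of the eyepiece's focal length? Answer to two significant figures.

4.5 cm

|M| = f_obj/|f_eye|, so |f_eye| = f_obj/|M| = 18/4.0 = 4.500 cm.
(The eyepiece is diverging, so its signed focal length is -4.500 cm.)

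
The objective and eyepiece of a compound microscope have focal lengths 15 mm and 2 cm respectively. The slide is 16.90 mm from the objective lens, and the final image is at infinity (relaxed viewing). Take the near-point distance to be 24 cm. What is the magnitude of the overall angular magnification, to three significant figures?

Convert to cm: f_obj = 15 mm = 1.5 cm; d_o = 16.90 mm = 1.69 cm.
Objective: 1/d_i = 1/f_obj - 1/d_o = 1/1.5 - 1/1.69 = 0.07495 cm^-1, so d_i = 13.342 cm.
m_obj = -d_i/d_o = -13.342/1.69 = -7.895.
Eyepiece angular magnification (image at infinity): M_eye = D/f_e = 24/2 = 12.000.
Overall M = m_obj x M_eye = (-7.895)(12.000) = -94.74.
|M| = 94.74.

94.7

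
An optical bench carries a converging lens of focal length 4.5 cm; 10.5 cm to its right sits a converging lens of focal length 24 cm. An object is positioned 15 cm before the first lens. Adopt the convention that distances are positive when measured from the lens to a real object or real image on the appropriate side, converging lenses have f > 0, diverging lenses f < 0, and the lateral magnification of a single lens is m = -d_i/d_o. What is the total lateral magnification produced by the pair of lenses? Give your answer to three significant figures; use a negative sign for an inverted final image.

-0.516

Lens 1: 1/d_i1 = 1/f_1 - 1/d_o1 = 1/4.5 - 1/15 = 0.15556 cm^-1, so d_i1 = 6.429 cm.
m_1 = -(6.429)/15 = -0.4286.
That image sits 4.071 cm in front of the second lens, so d_o2 = 4.071 cm.
Lens 2: 1/d_i2 = 1/f_2 - 1/d_o2 = 1/24 - 1/(4.071) = -0.20395 cm^-1, so d_i2 = -4.903 cm.
m_2 = -(-4.903)/(4.071) = 1.2043.
Overall magnification: m = m_1 m_2 = -0.5161.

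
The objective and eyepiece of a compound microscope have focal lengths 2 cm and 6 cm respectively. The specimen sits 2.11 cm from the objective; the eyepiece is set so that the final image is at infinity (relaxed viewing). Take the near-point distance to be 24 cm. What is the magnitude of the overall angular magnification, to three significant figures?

Objective: 1/d_i = 1/f_obj - 1/d_o = 1/2 - 1/2.11 = 0.02607 cm^-1, so d_i = 38.364 cm.
m_obj = -d_i/d_o = -38.364/2.11 = -18.182.
Eyepiece angular magnification (image at infinity): M_eye = D/f_e = 24/6 = 4.000.
Overall M = m_obj x M_eye = (-18.182)(4.000) = -72.73.
|M| = 72.73.

72.7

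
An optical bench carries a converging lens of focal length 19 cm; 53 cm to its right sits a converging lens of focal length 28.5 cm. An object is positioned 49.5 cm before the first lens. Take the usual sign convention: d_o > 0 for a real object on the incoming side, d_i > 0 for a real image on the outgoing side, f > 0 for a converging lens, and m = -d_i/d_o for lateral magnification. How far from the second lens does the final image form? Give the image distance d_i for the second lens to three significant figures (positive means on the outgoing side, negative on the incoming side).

Lens 1: 1/d_i1 = 1/f_1 - 1/d_o1 = 1/19 - 1/49.5 = 0.03243 cm^-1, so d_i1 = 30.836 cm.
The intermediate image is 30.836 cm to the right of lens 1, so d_o2 = L - d_i1 = 53 - 30.836 = 22.164 cm.
Lens 2: 1/d_i2 = 1/f_2 - 1/d_o2 = 1/28.5 - 1/(22.164) = -0.01003 cm^-1, so d_i2 = -99.695 cm.

-99.7 cm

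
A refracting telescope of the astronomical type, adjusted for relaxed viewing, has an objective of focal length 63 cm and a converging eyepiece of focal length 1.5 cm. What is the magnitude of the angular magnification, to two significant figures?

42

|M| = f_obj/|f_eye| = 63/1.5 = 42.000.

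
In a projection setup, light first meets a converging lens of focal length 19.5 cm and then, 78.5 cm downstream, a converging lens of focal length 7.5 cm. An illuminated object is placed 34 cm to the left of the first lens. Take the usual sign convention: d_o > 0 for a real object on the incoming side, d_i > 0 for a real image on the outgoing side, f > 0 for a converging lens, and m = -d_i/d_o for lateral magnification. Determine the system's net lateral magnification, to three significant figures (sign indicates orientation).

First lens: d_i1 = 1/(1/19.5 - 1/34) = 45.724 cm.
m_1 = -(45.724)/34 = -1.3448.
The intermediate image is 45.724 cm to the right of lens 1, so d_o2 = L - d_i1 = 78.5 - 45.724 = 32.776 cm.
Second lens: d_i2 = 1/(1/7.5 - 1/(32.776)) = 9.725 cm.
m_2 = -(9.725)/(32.776) = -0.2967.
The system's lateral magnification is m_1 m_2 = (-1.3448)(-0.2967) = 0.3990.

0.399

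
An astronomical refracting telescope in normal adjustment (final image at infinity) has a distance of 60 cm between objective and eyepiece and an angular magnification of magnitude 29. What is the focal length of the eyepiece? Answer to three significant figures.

In normal adjustment the tube length equals f_obj + f_eye and |M| = f_obj/f_eye.
So f_obj = 29 f_eye and 29 f_eye + f_eye = 60 cm, giving f_eye = 60/30 = 2.000 cm and f_obj = 58.000 cm.

2.00 cm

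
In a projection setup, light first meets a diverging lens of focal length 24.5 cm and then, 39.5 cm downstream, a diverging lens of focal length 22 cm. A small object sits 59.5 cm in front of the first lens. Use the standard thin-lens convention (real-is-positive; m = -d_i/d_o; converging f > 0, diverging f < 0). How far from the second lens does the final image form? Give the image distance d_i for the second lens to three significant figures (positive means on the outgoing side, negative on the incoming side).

Applying the thin-lens equation to the first lens, 1/(-24.5) = 1/59.5 + 1/d_i1, which gives d_i1 = -17.354 cm.
With d_i1 < 0 the first image is virtual and lies on the object side; the object distance for lens 2 is d_o2 = 39.5 - (-17.354) = 56.854 cm.
Applying the thin-lens equation again with f_2 = -22 cm and d_o2 = 56.854 cm gives d_i2 = -15.862 cm.

-15.9 cm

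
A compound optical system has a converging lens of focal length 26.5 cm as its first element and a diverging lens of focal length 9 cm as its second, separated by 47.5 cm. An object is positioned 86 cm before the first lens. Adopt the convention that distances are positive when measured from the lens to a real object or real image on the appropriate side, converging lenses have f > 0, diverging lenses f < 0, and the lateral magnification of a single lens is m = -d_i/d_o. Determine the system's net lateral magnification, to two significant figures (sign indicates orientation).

Applying the thin-lens equation to the first lens, 1/26.5 = 1/86 + 1/d_i1, which gives d_i1 = 38.303 cm.
Its lateral magnification is m_1 = -d_i1/d_o1 = -(38.303)/86 = -0.4454.
The intermediate image is 38.303 cm to the right of lens 1, so d_o2 = L - d_i1 = 47.5 - 38.303 = 9.197 cm.
Applying the thin-lens equation again with f_2 = -9 cm and d_o2 = 9.197 cm gives d_i2 = -4.549 cm.
m_2 = -(-4.549)/(9.197) = 0.4946.
Total m = m_1 x m_2 = (-0.4454)(0.4946) = -0.2203.

-0.22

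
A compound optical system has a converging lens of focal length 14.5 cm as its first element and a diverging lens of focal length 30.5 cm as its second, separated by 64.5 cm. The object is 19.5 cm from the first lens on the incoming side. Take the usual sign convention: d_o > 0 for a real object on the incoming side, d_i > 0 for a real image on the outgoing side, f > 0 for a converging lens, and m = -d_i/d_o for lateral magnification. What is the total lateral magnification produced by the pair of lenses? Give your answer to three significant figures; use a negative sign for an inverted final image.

-2.30

First lens: d_i1 = 1/(1/14.5 - 1/19.5) = 56.550 cm.
m_1 = -(56.550)/19.5 = -2.9000.
Object distance for lens 2: d_o2 = 64.5 - 56.550 = 7.950 cm.
Second lens: d_i2 = 1/(1/(-30.5) - 1/(7.950)) = -6.306 cm.
m_2 = -(-6.306)/(7.950) = 0.7932.
Overall magnification: m = m_1 m_2 = -2.3004.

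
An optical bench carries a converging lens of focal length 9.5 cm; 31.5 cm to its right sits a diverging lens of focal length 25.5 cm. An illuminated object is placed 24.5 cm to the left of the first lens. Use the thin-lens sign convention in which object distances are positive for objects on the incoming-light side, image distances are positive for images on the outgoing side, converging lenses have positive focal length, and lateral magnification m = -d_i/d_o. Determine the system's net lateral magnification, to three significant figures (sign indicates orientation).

-0.389

Lens 1: 1/d_i1 = 1/f_1 - 1/d_o1 = 1/9.5 - 1/24.5 = 0.06445 cm^-1, so d_i1 = 15.517 cm.
m_1 = -(15.517)/24.5 = -0.6333.
That image sits 15.983 cm in front of the second lens, so d_o2 = 15.983 cm.
Lens 2: 1/d_i2 = 1/f_2 - 1/d_o2 = 1/(-25.5) - 1/(15.983) = -0.10178 cm^-1, so d_i2 = -9.825 cm.
m_2 = -(-9.825)/(15.983) = 0.6147.
Total m = m_1 x m_2 = (-0.6333)(0.6147) = -0.3893.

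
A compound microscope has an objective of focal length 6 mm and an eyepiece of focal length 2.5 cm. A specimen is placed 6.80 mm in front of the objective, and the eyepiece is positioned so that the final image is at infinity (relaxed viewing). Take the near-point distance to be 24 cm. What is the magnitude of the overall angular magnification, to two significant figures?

Convert to cm: f_obj = 6 mm = 0.6 cm; d_o = 6.80 mm = 0.68 cm.
Objective: 1/d_i = 1/f_obj - 1/d_o = 1/0.6 - 1/0.68 = 0.19608 cm^-1, so d_i = 5.100 cm.
m_obj = -d_i/d_o = -5.100/0.68 = -7.500.
Eyepiece angular magnification (image at infinity): M_eye = D/f_e = 24/2.5 = 9.600.
Overall M = m_obj x M_eye = (-7.500)(9.600) = -72.00.
|M| = 72.00.

72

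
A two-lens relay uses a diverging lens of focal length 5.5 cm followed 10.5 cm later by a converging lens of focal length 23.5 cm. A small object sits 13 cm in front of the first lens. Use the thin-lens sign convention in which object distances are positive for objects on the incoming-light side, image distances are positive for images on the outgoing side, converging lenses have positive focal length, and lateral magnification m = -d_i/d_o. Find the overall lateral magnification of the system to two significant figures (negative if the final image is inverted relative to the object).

Lens 1: 1/d_i1 = 1/f_1 - 1/d_o1 = 1/(-5.5) - 1/13 = -0.25874 cm^-1, so d_i1 = -3.865 cm.
m_1 = -(-3.865)/13 = 0.2973.
With d_i1 < 0 the first image is virtual and lies on the object side; the object distance for lens 2 is d_o2 = 10.5 - (-3.865) = 14.365 cm.
Lens 2: 1/d_i2 = 1/f_2 - 1/d_o2 = 1/23.5 - 1/(14.365) = -0.02706 cm^-1, so d_i2 = -36.953 cm.
m_2 = -(-36.953)/(14.365) = 2.5725.
The system's lateral magnification is m_1 m_2 = (0.2973)(2.5725) = 0.7648.

0.76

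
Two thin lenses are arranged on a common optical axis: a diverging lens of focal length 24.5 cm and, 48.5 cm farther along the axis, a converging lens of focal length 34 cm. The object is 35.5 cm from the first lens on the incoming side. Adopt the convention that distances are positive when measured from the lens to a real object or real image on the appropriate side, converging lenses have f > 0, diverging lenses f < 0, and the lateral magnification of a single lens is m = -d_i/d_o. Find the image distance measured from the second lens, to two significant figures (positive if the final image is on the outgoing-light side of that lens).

74 cm

Lens 1: 1/d_i1 = 1/f_1 - 1/d_o1 = 1/(-24.5) - 1/35.5 = -0.06899 cm^-1, so d_i1 = -14.496 cm.
With d_i1 < 0 the first image is virtual and lies on the object side; the object distance for lens 2 is d_o2 = 48.5 - (-14.496) = 62.996 cm.
Lens 2: 1/d_i2 = 1/f_2 - 1/d_o2 = 1/34 - 1/(62.996) = 0.01354 cm^-1, so d_i2 = 73.868 cm.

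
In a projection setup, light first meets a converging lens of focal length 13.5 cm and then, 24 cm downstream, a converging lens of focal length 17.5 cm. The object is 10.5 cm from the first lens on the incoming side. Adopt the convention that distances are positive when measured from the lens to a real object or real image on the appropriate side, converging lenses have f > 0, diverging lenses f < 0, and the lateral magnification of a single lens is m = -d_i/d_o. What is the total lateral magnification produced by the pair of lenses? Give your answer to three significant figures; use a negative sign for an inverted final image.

-1.47

First lens: d_i1 = 1/(1/13.5 - 1/10.5) = -47.250 cm.
m_1 = -(-47.250)/10.5 = 4.5000.
With d_i1 < 0 the first image is virtual and lies on the object side; the object distance for lens 2 is d_o2 = 24 - (-47.250) = 71.250 cm.
Second lens: d_i2 = 1/(1/17.5 - 1/(71.250)) = 23.198 cm.
m_2 = -(23.198)/(71.250) = -0.3256.
Total m = m_1 x m_2 = (4.5000)(-0.3256) = -1.4651.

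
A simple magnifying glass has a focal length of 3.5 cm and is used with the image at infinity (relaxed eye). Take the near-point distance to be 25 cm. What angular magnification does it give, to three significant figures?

7.14

M = D/f = 25/3.5 = 7.143.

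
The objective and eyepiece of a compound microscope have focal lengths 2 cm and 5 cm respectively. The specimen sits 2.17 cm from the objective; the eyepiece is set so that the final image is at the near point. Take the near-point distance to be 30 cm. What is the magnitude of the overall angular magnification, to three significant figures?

82.4

Objective: 1/d_i = 1/f_obj - 1/d_o = 1/2 - 1/2.17 = 0.03917 cm^-1, so d_i = 25.529 cm.
m_obj = -d_i/d_o = -25.529/2.17 = -11.765.
Eyepiece angular magnification (image at near point): M_eye = 1 + D/f_e = 1 + 30/5 = 7.000.
Overall M = m_obj x M_eye = (-11.765)(7.000) = -82.35.
|M| = 82.35.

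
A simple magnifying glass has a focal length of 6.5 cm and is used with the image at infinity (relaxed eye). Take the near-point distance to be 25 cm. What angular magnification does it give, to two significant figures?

M = D/f = 25/6.5 = 3.846.

3.8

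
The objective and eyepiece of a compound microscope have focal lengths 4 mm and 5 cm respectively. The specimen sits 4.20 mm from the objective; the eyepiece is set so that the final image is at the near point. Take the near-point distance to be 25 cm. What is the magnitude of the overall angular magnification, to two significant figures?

120

Convert to cm: f_obj = 4 mm = 0.4 cm; d_o = 4.20 mm = 0.42 cm.
Objective: 1/d_i = 1/f_obj - 1/d_o = 1/0.4 - 1/0.42 = 0.11905 cm^-1, so d_i = 8.400 cm.
m_obj = -d_i/d_o = -8.400/0.42 = -20.000.
Eyepiece angular magnification (image at near point): M_eye = 1 + D/f_e = 1 + 25/5 = 6.000.
Overall M = m_obj x M_eye = (-20.000)(6.000) = -120.00.
|M| = 120.00.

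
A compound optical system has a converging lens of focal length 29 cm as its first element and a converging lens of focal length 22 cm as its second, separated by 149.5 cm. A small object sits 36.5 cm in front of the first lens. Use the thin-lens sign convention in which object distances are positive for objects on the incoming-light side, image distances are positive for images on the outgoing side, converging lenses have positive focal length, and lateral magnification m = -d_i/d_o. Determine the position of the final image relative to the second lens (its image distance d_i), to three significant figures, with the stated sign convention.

Lens 1: 1/d_i1 = 1/f_1 - 1/d_o1 = 1/29 - 1/36.5 = 0.00709 cm^-1, so d_i1 = 141.133 cm.
The intermediate image is 141.133 cm to the right of lens 1, so d_o2 = L - d_i1 = 149.5 - 141.133 = 8.367 cm.
Lens 2: 1/d_i2 = 1/f_2 - 1/d_o2 = 1/22 - 1/(8.367) = -0.07407 cm^-1, so d_i2 = -13.501 cm.

-13.5 cm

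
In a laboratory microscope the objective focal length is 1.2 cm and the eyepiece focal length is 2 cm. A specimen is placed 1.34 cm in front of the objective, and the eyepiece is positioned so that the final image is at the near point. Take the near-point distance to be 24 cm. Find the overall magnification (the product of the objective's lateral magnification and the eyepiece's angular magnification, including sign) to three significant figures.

-111

Objective: 1/d_i = 1/f_obj - 1/d_o = 1/1.2 - 1/1.34 = 0.08706 cm^-1, so d_i = 11.486 cm.
m_obj = -d_i/d_o = -11.486/1.34 = -8.571.
Eyepiece angular magnification (image at near point): M_eye = 1 + D/f_e = 1 + 24/2 = 13.000.
Overall M = m_obj x M_eye = (-8.571)(13.000) = -111.43.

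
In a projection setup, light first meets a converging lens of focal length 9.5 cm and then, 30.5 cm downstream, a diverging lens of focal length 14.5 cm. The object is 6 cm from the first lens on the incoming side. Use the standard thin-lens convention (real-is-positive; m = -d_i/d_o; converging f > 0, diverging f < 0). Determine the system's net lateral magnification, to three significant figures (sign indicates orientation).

Lens 1: 1/d_i1 = 1/f_1 - 1/d_o1 = 1/9.5 - 1/6 = -0.06140 cm^-1, so d_i1 = -16.286 cm.
m_1 = -(-16.286)/6 = 2.7143.
With d_i1 < 0 the first image is virtual and lies on the object side; the object distance for lens 2 is d_o2 = 30.5 - (-16.286) = 46.786 cm.
Lens 2: 1/d_i2 = 1/f_2 - 1/d_o2 = 1/(-14.5) - 1/(46.786) = -0.09034 cm^-1, so d_i2 = -11.069 cm.
m_2 = -(-11.069)/(46.786) = 0.2366.
Total m = m_1 x m_2 = (2.7143)(0.2366) = 0.6422.

0.642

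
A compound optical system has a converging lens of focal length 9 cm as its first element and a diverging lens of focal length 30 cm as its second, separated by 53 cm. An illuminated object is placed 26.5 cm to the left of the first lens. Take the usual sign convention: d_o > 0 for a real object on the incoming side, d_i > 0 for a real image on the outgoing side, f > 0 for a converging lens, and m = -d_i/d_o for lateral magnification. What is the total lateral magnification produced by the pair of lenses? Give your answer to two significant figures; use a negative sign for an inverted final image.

First lens: d_i1 = 1/(1/9 - 1/26.5) = 13.629 cm.
m_1 = -(13.629)/26.5 = -0.5143.
That image sits 39.371 cm in front of the second lens, so d_o2 = 39.371 cm.
Second lens: d_i2 = 1/(1/(-30) - 1/(39.371)) = -17.026 cm.
m_2 = -(-17.026)/(39.371) = 0.4325.
Total m = m_1 x m_2 = (-0.5143)(0.4325) = -0.2224.

-0.22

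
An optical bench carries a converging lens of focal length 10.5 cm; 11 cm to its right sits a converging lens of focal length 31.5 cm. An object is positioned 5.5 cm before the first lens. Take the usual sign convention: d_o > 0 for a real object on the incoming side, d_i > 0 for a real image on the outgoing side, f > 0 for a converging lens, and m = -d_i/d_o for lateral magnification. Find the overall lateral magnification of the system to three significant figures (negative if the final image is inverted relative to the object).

7.39

First lens: d_i1 = 1/(1/10.5 - 1/5.5) = -11.550 cm.
m_1 = -(-11.550)/5.5 = 2.1000.
With d_i1 < 0 the first image is virtual and lies on the object side; the object distance for lens 2 is d_o2 = 11 - (-11.550) = 22.550 cm.
Second lens: d_i2 = 1/(1/31.5 - 1/(22.550)) = -79.366 cm.
m_2 = -(-79.366)/(22.550) = 3.5196.
Total m = m_1 x m_2 = (2.1000)(3.5196) = 7.3911.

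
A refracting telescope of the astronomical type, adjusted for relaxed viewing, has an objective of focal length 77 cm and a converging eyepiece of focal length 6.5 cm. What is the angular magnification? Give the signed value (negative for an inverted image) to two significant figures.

M = -f_obj/f_eye = -77/(6.5) = -11.846.

-12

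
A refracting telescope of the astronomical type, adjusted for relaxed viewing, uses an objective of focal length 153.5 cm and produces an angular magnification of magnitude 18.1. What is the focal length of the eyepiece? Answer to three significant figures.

|M| = f_obj/f_eye, so f_eye = f_obj/|M| = 153.5/18.1 = 8.481 cm.

8.48 cm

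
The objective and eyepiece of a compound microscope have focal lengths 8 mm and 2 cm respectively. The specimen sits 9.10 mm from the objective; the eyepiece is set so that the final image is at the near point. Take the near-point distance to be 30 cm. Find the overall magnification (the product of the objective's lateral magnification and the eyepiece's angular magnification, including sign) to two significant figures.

-120

Convert to cm: f_obj = 8 mm = 0.8 cm; d_o = 9.10 mm = 0.91 cm.
Objective: 1/d_i = 1/f_obj - 1/d_o = 1/0.8 - 1/0.91 = 0.15110 cm^-1, so d_i = 6.618 cm.
m_obj = -d_i/d_o = -6.618/0.91 = -7.273.
Eyepiece angular magnification (image at near point): M_eye = 1 + D/f_e = 1 + 30/2 = 16.000.
Overall M = m_obj x M_eye = (-7.273)(16.000) = -116.36.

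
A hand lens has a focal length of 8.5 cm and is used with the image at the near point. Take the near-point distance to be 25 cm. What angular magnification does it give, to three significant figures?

3.94

M = 1 + D/f = 1 + 25/8.5 = 3.941.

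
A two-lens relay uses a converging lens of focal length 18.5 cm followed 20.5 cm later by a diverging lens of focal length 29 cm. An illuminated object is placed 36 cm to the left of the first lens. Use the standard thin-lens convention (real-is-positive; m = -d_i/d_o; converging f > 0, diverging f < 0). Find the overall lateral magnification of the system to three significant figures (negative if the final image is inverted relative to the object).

Lens 1: 1/d_i1 = 1/f_1 - 1/d_o1 = 1/18.5 - 1/36 = 0.02628 cm^-1, so d_i1 = 38.057 cm.
m_1 = -(38.057)/36 = -1.0571.
This image would form 38.057 cm past lens 1, i.e. 17.557 cm beyond lens 2, so it is a virtual object for lens 2: d_o2 = 20.5 - 38.057 = -17.557 cm.
Lens 2: 1/d_i2 = 1/f_2 - 1/d_o2 = 1/(-29) - 1/(-17.557) = 0.02247 cm^-1, so d_i2 = 44.496 cm.
m_2 = -(44.496)/(-17.557) = 2.5343.
Total m = m_1 x m_2 = (-1.0571)(2.5343) = -2.6792.

-2.68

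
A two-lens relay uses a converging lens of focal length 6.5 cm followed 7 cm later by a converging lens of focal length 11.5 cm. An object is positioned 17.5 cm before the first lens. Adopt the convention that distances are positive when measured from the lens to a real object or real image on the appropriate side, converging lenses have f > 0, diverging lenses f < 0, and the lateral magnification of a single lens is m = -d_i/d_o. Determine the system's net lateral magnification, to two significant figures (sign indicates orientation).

-0.46

Applying the thin-lens equation to the first lens, 1/6.5 = 1/17.5 + 1/d_i1, which gives d_i1 = 10.341 cm.
Its lateral magnification is m_1 = -d_i1/d_o1 = -(10.341)/17.5 = -0.5909.
Since 10.341 cm > 7 cm, the first image lies past the second lens and serves as a virtual object: d_o2 = L - d_i1 = -3.341 cm.
Applying the thin-lens equation again with f_2 = 11.5 cm and d_o2 = -3.341 cm gives d_i2 = 2.589 cm.
m_2 = -(2.589)/(-3.341) = 0.7749.
The system's lateral magnification is m_1 m_2 = (-0.5909)(0.7749) = -0.4579.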